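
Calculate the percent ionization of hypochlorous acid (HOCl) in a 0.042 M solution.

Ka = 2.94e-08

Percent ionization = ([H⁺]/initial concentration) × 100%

Using Ka equilibrium: x² + Ka×x - Ka×C = 0. Solving: [H⁺] = 3.5125e-05. Percent = (3.5125e-05/0.042) × 100

Percent ionization = 0.0836%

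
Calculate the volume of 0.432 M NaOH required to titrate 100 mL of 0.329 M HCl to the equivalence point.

At equivalence: moles acid = moles base. moles HCl = 0.329 × 100/1000 = 0.0329 mol. V_base = moles / 0.432 × 1000 = 76.2 mL.

V_{base} = 76.2 mL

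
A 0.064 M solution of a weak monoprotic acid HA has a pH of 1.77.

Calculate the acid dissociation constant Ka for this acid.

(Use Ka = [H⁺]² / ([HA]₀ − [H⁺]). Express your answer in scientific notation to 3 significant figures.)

[H⁺] = 10^(−pH) = 10^(−1.77) = 1.698e-02 M. For HA ⇌ H⁺ + A⁻, Ka = [H⁺][A⁻]/[HA] = [H⁺]² / ([HA]₀ − [H⁺]) = (1.698e-02)² / (0.064 − 1.698e-02) = 6.13e-03.

K_a = 6.13e-03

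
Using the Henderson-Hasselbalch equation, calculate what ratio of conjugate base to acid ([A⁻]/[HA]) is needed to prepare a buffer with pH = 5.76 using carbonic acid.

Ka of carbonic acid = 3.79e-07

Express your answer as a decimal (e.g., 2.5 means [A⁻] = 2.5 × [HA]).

pKa = -log(3.79e-07) = 6.4214. pH = pKa + log([A⁻]/[HA]), so log([A⁻]/[HA]) = pH − pKa = 5.76 − 6.4214 = -0.6614. [A⁻]/[HA] = 10^(-0.6614) = 0.218

[A⁻]/[HA] = 0.218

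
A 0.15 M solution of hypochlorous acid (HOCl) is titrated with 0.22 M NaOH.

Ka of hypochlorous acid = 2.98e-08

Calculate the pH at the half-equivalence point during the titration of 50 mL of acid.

At half-equivalence [HA] = [A⁻], so Henderson-Hasselbalch gives pH = pKa = -log(2.98e-08) = 7.53.

pH = pKa = 7.53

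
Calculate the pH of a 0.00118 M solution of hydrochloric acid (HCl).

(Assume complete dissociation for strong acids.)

[H⁺] = 0.00118 M for strong acid. pH = -log[H⁺] = -log(0.00118)

pH = 2.93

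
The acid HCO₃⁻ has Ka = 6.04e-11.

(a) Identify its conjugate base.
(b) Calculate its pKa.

(a) The conjugate base is formed by removing one H⁺ from HCO₃⁻, giving CO₃²⁻. (b) pKa = -log(Ka) = -log(6.04e-11) = 10.22.

Conjugate base: CO₃²⁻; pK_a = 10.22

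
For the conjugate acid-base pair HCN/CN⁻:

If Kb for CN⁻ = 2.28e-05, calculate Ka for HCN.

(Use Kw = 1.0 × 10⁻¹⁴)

For a conjugate pair Ka × Kb = Kw, so Ka = Kw/Kb = 1.0 × 10⁻¹⁴ / 2.28e-05 = 4.39e-10.

K_a = 4.39e-10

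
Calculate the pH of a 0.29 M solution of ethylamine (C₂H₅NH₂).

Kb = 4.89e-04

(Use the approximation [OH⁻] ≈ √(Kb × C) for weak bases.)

[OH⁻] = √(Kb × C) = √(4.89e-04 × 0.29) = 1.1908e-02. pOH = 1.92, pH = 14 - pOH

pH = 12.08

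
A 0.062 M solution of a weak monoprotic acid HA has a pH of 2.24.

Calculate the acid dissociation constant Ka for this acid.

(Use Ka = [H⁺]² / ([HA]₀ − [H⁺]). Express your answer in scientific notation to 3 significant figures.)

[H⁺] = 10^(−pH) = 10^(−2.24) = 5.754e-03 M. For HA ⇌ H⁺ + A⁻, Ka = [H⁺][A⁻]/[HA] = [H⁺]² / ([HA]₀ − [H⁺]) = (5.754e-03)² / (0.062 − 5.754e-03) = 5.89e-04.

K_a = 5.89e-04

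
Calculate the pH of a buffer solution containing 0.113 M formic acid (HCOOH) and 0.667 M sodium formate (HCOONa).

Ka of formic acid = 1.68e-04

pKa = -log(1.68e-04) = 3.77. pH = pKa + log([A⁻]/[HA]) = 3.77 + log(0.667/0.113)

pH = 4.55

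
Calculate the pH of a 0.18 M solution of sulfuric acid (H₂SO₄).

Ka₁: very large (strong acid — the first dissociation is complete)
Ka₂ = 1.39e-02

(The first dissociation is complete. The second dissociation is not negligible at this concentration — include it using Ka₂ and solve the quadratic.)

First dissociation is complete: [H⁺]₀ = [HSO₄⁻]₀ = C = 0.18 M. Second dissociation HSO₄⁻ ⇌ H⁺ + SO₄²⁻: let x = [SO₄²⁻]. Ka₂ = (C + x)·x / (C − x) = 1.39e-02 → x² + (C + Ka₂)·x − Ka₂·C = 0 → x² + 0.19390·x − 2.502e-03 = 0. x = (−0.19390 + √(0.19390² + 4 × 2.502e-03)) / 2 = 1.2143e-02 M. [H⁺] = C + x = 0.18 + 1.2143e-02 = 1.9214e-01 M. pH = -log(1.9214e-01) = 0.72.

pH = 0.72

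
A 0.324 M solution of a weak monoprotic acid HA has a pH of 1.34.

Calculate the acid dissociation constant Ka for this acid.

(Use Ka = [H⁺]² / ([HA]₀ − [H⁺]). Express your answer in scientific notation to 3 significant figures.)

[H⁺] = 10^(−pH) = 10^(−1.34) = 4.571e-02 M. For HA ⇌ H⁺ + A⁻, Ka = [H⁺][A⁻]/[HA] = [H⁺]² / ([HA]₀ − [H⁺]) = (4.571e-02)² / (0.324 − 4.571e-02) = 7.51e-03.

K_a = 7.51e-03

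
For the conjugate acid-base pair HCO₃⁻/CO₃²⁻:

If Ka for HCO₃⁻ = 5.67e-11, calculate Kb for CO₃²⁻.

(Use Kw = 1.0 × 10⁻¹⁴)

For a conjugate pair Ka × Kb = Kw, so Kb = Kw/Ka = 1.0 × 10⁻¹⁴ / 5.67e-11 = 1.76e-04.

K_b = 1.76e-04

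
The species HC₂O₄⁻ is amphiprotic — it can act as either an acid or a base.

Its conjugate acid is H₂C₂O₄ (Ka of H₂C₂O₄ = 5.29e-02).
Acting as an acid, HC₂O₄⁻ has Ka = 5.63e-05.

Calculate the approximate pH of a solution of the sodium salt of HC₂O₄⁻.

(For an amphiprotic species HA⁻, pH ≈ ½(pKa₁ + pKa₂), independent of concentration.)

pKa₁ = -log(5.29e-02) = 1.28; pKa₂ = -log(5.63e-05) = 4.25. For an amphiprotic species, pH ≈ ½(pKa₁ + pKa₂) = ½(1.28 + 4.25) = 2.76.

pH = 2.76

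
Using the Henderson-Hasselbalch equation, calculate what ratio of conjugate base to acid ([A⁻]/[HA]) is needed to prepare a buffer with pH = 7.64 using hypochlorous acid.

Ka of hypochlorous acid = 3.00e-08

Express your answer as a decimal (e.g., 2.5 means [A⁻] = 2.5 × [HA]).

pKa = -log(3.00e-08) = 7.5229. pH = pKa + log([A⁻]/[HA]), so log([A⁻]/[HA]) = pH − pKa = 7.64 − 7.5229 = 0.1171. [A⁻]/[HA] = 10^(0.1171) = 1.31

[A⁻]/[HA] = 1.31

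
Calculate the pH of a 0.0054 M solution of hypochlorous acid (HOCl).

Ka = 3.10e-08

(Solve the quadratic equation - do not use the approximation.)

x² + Ka×x - Ka×C = 0. Using quadratic formula: [H⁺] = 1.2923e-05

pH = 4.89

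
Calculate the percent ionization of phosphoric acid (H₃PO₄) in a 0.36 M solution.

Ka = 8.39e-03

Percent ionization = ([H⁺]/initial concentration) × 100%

Using Ka equilibrium: x² + Ka×x - Ka×C = 0. Solving: [H⁺] = 5.0923e-02. Percent = (5.0923e-02/0.36) × 100

Percent ionization = 14.1%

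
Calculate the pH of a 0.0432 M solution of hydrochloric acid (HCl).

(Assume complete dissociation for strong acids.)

[H⁺] = 0.0432 M for strong acid. pH = -log[H⁺] = -log(0.0432)

pH = 1.36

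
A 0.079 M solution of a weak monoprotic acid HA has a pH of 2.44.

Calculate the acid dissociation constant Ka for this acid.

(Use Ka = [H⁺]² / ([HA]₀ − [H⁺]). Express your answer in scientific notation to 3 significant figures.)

[H⁺] = 10^(−pH) = 10^(−2.44) = 3.631e-03 M. For HA ⇌ H⁺ + A⁻, Ka = [H⁺][A⁻]/[HA] = [H⁺]² / ([HA]₀ − [H⁺]) = (3.631e-03)² / (0.079 − 3.631e-03) = 1.75e-04.

K_a = 1.75e-04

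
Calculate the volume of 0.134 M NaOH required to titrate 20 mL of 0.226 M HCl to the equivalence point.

At equivalence: moles acid = moles base. moles HCl = 0.226 × 20/1000 = 0.00452 mol. V_base = moles / 0.134 × 1000 = 33.7 mL.

V_{base} = 33.7 mL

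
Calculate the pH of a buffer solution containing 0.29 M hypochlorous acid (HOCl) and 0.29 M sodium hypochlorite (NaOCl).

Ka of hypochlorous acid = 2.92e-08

pKa = -log(2.92e-08) = 7.53. pH = pKa + log([A⁻]/[HA]) = 7.53 + log(0.29/0.29)

pH = 7.53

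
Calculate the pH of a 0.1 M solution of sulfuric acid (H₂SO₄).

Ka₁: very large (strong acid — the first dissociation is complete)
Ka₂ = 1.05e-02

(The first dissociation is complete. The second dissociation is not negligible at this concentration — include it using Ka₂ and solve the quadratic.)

First dissociation is complete: [H⁺]₀ = [HSO₄⁻]₀ = C = 0.1 M. Second dissociation HSO₄⁻ ⇌ H⁺ + SO₄²⁻: let x = [SO₄²⁻]. Ka₂ = (C + x)·x / (C − x) = 1.05e-02 → x² + (C + Ka₂)·x − Ka₂·C = 0 → x² + 0.11050·x − 1.050e-03 = 0. x = (−0.11050 + √(0.11050² + 4 × 1.050e-03)) / 2 = 8.8012e-03 M. [H⁺] = C + x = 0.1 + 8.8012e-03 = 1.0880e-01 M. pH = -log(1.0880e-01) = 0.96.

pH = 0.96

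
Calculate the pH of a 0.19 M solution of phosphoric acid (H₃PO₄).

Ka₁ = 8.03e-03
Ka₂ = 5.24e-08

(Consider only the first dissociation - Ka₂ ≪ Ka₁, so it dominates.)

First dissociation dominates. From Ka₁ = [H⁺][HA⁻]/[H₂A], x² + Ka₁·x − Ka₁·C = 0 with C = 0.19 M and Ka₁ = 8.03e-03. Solving: [H⁺] = (−Ka₁ + √(Ka₁² + 4·Ka₁·C)) / 2 = 3.5251e-02 M. pH = -log(3.5251e-02) = 1.45.

pH = 1.45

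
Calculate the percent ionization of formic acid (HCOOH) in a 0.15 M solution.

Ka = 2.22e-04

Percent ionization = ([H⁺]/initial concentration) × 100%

Using Ka equilibrium: x² + Ka×x - Ka×C = 0. Solving: [H⁺] = 5.6607e-03. Percent = (5.6607e-03/0.15) × 100

Percent ionization = 3.77%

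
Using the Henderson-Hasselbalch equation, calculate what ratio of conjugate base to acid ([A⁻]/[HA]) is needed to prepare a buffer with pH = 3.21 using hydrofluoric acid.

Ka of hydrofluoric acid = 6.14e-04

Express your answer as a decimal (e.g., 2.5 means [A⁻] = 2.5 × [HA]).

pKa = -log(6.14e-04) = 3.2118. pH = pKa + log([A⁻]/[HA]), so log([A⁻]/[HA]) = pH − pKa = 3.21 − 3.2118 = -0.0018. [A⁻]/[HA] = 10^(-0.0018) = 0.996

[A⁻]/[HA] = 0.996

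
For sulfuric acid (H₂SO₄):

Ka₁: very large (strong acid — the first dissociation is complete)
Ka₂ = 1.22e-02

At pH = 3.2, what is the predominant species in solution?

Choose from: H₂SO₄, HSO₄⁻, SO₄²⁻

The first dissociation is complete, so H₂SO₄ itself is never the predominant species in water; pKa₂ = -log(1.22e-02) = 1.91. For a polyprotic acid the predominant species crosses at each pKa: below pKa_n the protonated form dominates, above it the deprotonated form does. At pH = 3.2, the predominant species is SO₄²⁻.

SO₄²⁻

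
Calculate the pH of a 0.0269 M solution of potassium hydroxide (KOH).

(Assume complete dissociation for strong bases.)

[OH⁻] = 0.0269 M for strong base. pOH = -log[OH⁻] = 1.57, pH = 14 - pOH

pH = 12.43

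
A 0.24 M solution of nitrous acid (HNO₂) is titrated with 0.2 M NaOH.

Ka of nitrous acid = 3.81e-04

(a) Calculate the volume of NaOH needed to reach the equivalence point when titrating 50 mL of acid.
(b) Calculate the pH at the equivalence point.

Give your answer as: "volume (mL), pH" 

moles acid = 0.24 × 50/1000 = 0.012 mol; V_base = moles/0.2 × 1000 = 60.0 mL. At equivalence only the conjugate base is present: [A⁻] = 0.012/0.110 = 1.0909e-01 M. Kb = Kw/Ka = 2.62e-11; [OH⁻] = √(Kb × [A⁻]) = 1.6921e-06; pOH = 5.77; pH = 14 - pOH = 8.23.

V = 60.0 mL, pH = 8.23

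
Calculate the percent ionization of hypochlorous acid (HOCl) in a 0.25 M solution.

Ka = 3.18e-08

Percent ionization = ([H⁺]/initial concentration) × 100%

Using Ka equilibrium: x² + Ka×x - Ka×C = 0. Solving: [H⁺] = 8.9147e-05. Percent = (8.9147e-05/0.25) × 100

Percent ionization = 0.0357%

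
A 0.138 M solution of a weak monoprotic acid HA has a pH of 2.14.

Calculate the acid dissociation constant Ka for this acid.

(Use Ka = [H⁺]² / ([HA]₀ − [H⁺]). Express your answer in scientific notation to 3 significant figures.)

[H⁺] = 10^(−pH) = 10^(−2.14) = 7.244e-03 M. For HA ⇌ H⁺ + A⁻, Ka = [H⁺][A⁻]/[HA] = [H⁺]² / ([HA]₀ − [H⁺]) = (7.244e-03)² / (0.138 − 7.244e-03) = 4.01e-04.

K_a = 4.01e-04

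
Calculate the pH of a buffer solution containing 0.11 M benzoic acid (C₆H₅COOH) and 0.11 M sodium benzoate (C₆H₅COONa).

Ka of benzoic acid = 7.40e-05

pKa = -log(7.40e-05) = 4.13. pH = pKa + log([A⁻]/[HA]) = 4.13 + log(0.11/0.11)

pH = 4.13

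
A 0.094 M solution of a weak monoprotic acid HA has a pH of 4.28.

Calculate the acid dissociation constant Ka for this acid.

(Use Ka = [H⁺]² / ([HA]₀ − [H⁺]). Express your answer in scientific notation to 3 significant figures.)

[H⁺] = 10^(−pH) = 10^(−4.28) = 5.248e-05 M. For HA ⇌ H⁺ + A⁻, Ka = [H⁺][A⁻]/[HA] = [H⁺]² / ([HA]₀ − [H⁺]) = (5.248e-05)² / (0.094 − 5.248e-05) = 2.93e-08.

K_a = 2.93e-08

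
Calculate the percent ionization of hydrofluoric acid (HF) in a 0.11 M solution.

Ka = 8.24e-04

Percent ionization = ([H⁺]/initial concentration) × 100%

Using Ka equilibrium: x² + Ka×x - Ka×C = 0. Solving: [H⁺] = 9.1174e-03. Percent = (9.1174e-03/0.11) × 100

Percent ionization = 8.29%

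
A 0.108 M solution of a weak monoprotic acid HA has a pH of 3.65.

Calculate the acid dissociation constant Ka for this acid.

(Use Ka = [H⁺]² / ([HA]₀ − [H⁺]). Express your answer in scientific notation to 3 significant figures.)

[H⁺] = 10^(−pH) = 10^(−3.65) = 2.239e-04 M. For HA ⇌ H⁺ + A⁻, Ka = [H⁺][A⁻]/[HA] = [H⁺]² / ([HA]₀ − [H⁺]) = (2.239e-04)² / (0.108 − 2.239e-04) = 4.65e-07.

K_a = 4.65e-07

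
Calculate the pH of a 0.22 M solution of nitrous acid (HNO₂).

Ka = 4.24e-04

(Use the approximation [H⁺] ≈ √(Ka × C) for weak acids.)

[H⁺] = √(Ka × C) = √(4.24e-04 × 0.22) = 9.6582e-03. pH = -log(9.6582e-03)

pH = 2.02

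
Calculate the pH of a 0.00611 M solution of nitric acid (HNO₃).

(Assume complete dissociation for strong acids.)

[H⁺] = 0.00611 M for strong acid. pH = -log[H⁺] = -log(0.00611)

pH = 2.21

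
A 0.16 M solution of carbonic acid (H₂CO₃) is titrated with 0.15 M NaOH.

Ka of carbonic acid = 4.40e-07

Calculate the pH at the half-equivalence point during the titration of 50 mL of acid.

At half-equivalence [HA] = [A⁻], so Henderson-Hasselbalch gives pH = pKa = -log(4.40e-07) = 6.36.

pH = pKa = 6.36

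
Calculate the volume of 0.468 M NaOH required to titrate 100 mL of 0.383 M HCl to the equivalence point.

At equivalence: moles acid = moles base. moles HCl = 0.383 × 100/1000 = 0.0383 mol. V_base = moles / 0.468 × 1000 = 81.8 mL.

V_{base} = 81.8 mL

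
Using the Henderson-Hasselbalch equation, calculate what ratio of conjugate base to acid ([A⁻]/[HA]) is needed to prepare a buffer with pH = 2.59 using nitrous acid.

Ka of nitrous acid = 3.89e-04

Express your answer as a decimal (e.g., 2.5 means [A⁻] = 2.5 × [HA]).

pKa = -log(3.89e-04) = 3.4101. pH = pKa + log([A⁻]/[HA]), so log([A⁻]/[HA]) = pH − pKa = 2.59 − 3.4101 = -0.8201. [A⁻]/[HA] = 10^(-0.8201) = 0.151

[A⁻]/[HA] = 0.151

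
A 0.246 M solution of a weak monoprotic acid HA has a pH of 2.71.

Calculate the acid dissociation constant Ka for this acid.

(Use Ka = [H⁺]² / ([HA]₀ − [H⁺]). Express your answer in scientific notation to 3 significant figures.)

[H⁺] = 10^(−pH) = 10^(−2.71) = 1.950e-03 M. For HA ⇌ H⁺ + A⁻, Ka = [H⁺][A⁻]/[HA] = [H⁺]² / ([HA]₀ − [H⁺]) = (1.950e-03)² / (0.246 − 1.950e-03) = 1.56e-05.

K_a = 1.56e-05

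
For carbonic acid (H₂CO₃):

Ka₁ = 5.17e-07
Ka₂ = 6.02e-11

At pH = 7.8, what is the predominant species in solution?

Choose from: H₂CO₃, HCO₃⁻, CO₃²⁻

pKa₁ = 6.29, pKa₂ = 10.22. For a polyprotic acid the predominant species crosses at each pKa: below pKa_n the protonated form dominates, above it the deprotonated form does. At pH = 7.8, the predominant species is HCO₃⁻.

HCO₃⁻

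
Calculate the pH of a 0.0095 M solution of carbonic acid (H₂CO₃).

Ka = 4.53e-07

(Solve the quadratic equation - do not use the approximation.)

x² + Ka×x - Ka×C = 0. Using quadratic formula: [H⁺] = 6.5375e-05

pH = 4.18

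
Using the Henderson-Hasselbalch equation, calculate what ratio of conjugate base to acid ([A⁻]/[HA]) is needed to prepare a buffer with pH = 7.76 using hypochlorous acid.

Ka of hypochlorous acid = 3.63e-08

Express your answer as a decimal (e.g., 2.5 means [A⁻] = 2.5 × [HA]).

pKa = -log(3.63e-08) = 7.4401. pH = pKa + log([A⁻]/[HA]), so log([A⁻]/[HA]) = pH − pKa = 7.76 − 7.4401 = 0.3199. [A⁻]/[HA] = 10^(0.3199) = 2.09

[A⁻]/[HA] = 2.09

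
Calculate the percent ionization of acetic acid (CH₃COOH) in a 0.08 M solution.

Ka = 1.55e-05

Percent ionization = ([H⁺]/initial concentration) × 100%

Using Ka equilibrium: x² + Ka×x - Ka×C = 0. Solving: [H⁺] = 1.1058e-03. Percent = (1.1058e-03/0.08) × 100

Percent ionization = 1.38%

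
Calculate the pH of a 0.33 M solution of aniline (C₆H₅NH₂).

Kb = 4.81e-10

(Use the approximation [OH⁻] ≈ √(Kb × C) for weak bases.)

[OH⁻] = √(Kb × C) = √(4.81e-10 × 0.33) = 1.2599e-05. pOH = 4.90, pH = 14 - pOH

pH = 9.10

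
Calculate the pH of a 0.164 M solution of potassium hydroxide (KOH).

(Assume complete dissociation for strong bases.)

[OH⁻] = 0.164 M for strong base. pOH = -log[OH⁻] = 0.79, pH = 14 - pOH

pH = 13.21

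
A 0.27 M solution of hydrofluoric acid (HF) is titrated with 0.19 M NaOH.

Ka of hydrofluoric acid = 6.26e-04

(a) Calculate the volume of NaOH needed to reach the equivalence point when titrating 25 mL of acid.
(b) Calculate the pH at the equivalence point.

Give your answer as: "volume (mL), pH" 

moles acid = 0.27 × 25/1000 = 0.00675 mol; V_base = moles/0.19 × 1000 = 35.5 mL. At equivalence only the conjugate base is present: [A⁻] = 0.00675/0.061 = 1.1152e-01 M. Kb = Kw/Ka = 1.60e-11; [OH⁻] = √(Kb × [A⁻]) = 1.3347e-06; pOH = 5.87; pH = 14 - pOH = 8.13.

V = 35.5 mL, pH = 8.13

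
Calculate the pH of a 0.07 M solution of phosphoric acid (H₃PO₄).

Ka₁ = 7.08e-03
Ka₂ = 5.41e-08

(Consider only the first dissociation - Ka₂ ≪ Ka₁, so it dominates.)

First dissociation dominates. From Ka₁ = [H⁺][HA⁻]/[H₂A], x² + Ka₁·x − Ka₁·C = 0 with C = 0.07 M and Ka₁ = 7.08e-03. Solving: [H⁺] = (−Ka₁ + √(Ka₁² + 4·Ka₁·C)) / 2 = 1.9002e-02 M. pH = -log(1.9002e-02) = 1.72.

pH = 1.72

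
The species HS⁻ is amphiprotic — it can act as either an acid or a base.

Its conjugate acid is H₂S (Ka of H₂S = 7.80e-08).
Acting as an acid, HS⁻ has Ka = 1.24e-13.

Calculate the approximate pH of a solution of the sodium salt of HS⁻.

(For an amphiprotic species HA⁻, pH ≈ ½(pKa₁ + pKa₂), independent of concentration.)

pKa₁ = -log(7.80e-08) = 7.11; pKa₂ = -log(1.24e-13) = 12.91. For an amphiprotic species, pH ≈ ½(pKa₁ + pKa₂) = ½(7.11 + 12.91) = 10.01.

pH = 10.01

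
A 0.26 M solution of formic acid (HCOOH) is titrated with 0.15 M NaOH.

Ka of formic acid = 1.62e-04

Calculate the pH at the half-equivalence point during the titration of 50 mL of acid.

At half-equivalence [HA] = [A⁻], so Henderson-Hasselbalch gives pH = pKa = -log(1.62e-04) = 3.79.

pH = pKa = 3.79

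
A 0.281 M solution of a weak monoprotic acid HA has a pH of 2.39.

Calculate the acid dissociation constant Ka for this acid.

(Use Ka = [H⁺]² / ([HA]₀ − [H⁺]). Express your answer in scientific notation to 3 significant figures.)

[H⁺] = 10^(−pH) = 10^(−2.39) = 4.074e-03 M. For HA ⇌ H⁺ + A⁻, Ka = [H⁺][A⁻]/[HA] = [H⁺]² / ([HA]₀ − [H⁺]) = (4.074e-03)² / (0.281 − 4.074e-03) = 5.99e-05.

K_a = 5.99e-05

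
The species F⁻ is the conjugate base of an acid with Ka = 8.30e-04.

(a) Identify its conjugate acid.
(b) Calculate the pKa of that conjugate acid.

(a) The conjugate acid is formed by adding one H⁺ to F⁻, giving HF. (b) pKa = -log(Ka) = -log(8.30e-04) = 3.08.

Conjugate acid: HF; pK_a = 3.08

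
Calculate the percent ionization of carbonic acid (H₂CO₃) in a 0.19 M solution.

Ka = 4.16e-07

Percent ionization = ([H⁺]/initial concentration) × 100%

Using Ka equilibrium: x² + Ka×x - Ka×C = 0. Solving: [H⁺] = 2.8093e-04. Percent = (2.8093e-04/0.19) × 100

Percent ionization = 0.148%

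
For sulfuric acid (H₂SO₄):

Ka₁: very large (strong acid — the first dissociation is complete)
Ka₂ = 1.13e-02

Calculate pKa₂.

pKa₂ = -log(Ka₂) = -log(1.13e-02) = 1.95.

pK_{a2} = 1.95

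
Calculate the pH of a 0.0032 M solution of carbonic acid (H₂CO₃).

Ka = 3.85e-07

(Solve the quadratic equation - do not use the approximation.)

x² + Ka×x - Ka×C = 0. Using quadratic formula: [H⁺] = 3.4908e-05

pH = 4.46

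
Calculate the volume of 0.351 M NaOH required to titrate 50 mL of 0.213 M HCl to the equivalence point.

At equivalence: moles acid = moles base. moles HCl = 0.213 × 50/1000 = 0.01065 mol. V_base = moles / 0.351 × 1000 = 30.3 mL.

V_{base} = 30.3 mL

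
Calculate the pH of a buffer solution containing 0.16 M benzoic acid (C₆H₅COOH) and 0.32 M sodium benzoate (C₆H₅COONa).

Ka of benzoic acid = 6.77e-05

pKa = -log(6.77e-05) = 4.17. pH = pKa + log([A⁻]/[HA]) = 4.17 + log(0.32/0.16)

pH = 4.47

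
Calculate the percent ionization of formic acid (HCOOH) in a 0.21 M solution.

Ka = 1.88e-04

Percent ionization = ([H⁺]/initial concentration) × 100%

Using Ka equilibrium: x² + Ka×x - Ka×C = 0. Solving: [H⁺] = 6.1900e-03. Percent = (6.1900e-03/0.21) × 100

Percent ionization = 2.95%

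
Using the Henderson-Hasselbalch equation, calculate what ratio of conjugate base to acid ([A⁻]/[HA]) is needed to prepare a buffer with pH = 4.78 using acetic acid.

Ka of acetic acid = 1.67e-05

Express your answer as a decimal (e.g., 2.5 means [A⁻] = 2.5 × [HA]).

pKa = -log(1.67e-05) = 4.7773. pH = pKa + log([A⁻]/[HA]), so log([A⁻]/[HA]) = pH − pKa = 4.78 − 4.7773 = 0.0027. [A⁻]/[HA] = 10^(0.0027) = 1.01

[A⁻]/[HA] = 1.01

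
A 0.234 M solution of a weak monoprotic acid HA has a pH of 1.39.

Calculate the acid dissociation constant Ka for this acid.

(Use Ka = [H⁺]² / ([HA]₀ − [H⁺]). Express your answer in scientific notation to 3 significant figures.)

[H⁺] = 10^(−pH) = 10^(−1.39) = 4.074e-02 M. For HA ⇌ H⁺ + A⁻, Ka = [H⁺][A⁻]/[HA] = [H⁺]² / ([HA]₀ − [H⁺]) = (4.074e-02)² / (0.234 − 4.074e-02) = 8.59e-03.

K_a = 8.59e-03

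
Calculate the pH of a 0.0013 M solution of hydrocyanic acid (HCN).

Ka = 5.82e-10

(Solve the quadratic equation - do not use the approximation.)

x² + Ka×x - Ka×C = 0. Using quadratic formula: [H⁺] = 8.6954e-07

pH = 6.06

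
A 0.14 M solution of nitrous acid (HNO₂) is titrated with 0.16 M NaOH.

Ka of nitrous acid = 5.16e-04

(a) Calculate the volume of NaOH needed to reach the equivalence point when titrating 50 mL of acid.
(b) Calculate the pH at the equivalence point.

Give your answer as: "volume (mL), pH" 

moles acid = 0.14 × 50/1000 = 0.007 mol; V_base = moles/0.16 × 1000 = 43.8 mL. At equivalence only the conjugate base is present: [A⁻] = 0.007/0.094 = 7.4667e-02 M. Kb = Kw/Ka = 1.94e-11; [OH⁻] = √(Kb × [A⁻]) = 1.2029e-06; pOH = 5.92; pH = 14 - pOH = 8.08.

V = 43.8 mL, pH = 8.08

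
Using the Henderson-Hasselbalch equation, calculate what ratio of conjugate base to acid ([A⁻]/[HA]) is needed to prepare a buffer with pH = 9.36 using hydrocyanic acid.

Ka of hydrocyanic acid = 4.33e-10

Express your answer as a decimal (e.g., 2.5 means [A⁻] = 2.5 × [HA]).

pKa = -log(4.33e-10) = 9.3635. pH = pKa + log([A⁻]/[HA]), so log([A⁻]/[HA]) = pH − pKa = 9.36 − 9.3635 = -0.0035. [A⁻]/[HA] = 10^(-0.0035) = 0.992

[A⁻]/[HA] = 0.992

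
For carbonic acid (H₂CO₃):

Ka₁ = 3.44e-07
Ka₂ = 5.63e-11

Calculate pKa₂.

pKa₂ = -log(Ka₂) = -log(5.63e-11) = 10.25.

pK_{a2} = 10.25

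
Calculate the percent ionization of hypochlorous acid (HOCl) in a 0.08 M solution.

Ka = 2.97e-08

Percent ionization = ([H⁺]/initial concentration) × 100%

Using Ka equilibrium: x² + Ka×x - Ka×C = 0. Solving: [H⁺] = 4.8729e-05. Percent = (4.8729e-05/0.08) × 100

Percent ionization = 0.0609%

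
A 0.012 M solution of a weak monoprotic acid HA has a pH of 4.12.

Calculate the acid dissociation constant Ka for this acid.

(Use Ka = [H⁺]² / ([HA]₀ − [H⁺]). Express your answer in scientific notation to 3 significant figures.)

[H⁺] = 10^(−pH) = 10^(−4.12) = 7.586e-05 M. For HA ⇌ H⁺ + A⁻, Ka = [H⁺][A⁻]/[HA] = [H⁺]² / ([HA]₀ − [H⁺]) = (7.586e-05)² / (0.012 − 7.586e-05) = 4.83e-07.

K_a = 4.83e-07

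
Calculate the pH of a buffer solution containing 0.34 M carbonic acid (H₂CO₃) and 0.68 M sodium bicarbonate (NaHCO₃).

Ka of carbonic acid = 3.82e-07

pKa = -log(3.82e-07) = 6.42. pH = pKa + log([A⁻]/[HA]) = 6.42 + log(0.68/0.34)

pH = 6.72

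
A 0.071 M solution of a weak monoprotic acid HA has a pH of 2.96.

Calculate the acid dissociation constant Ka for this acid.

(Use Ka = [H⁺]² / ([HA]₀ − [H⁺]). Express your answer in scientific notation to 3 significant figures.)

[H⁺] = 10^(−pH) = 10^(−2.96) = 1.096e-03 M. For HA ⇌ H⁺ + A⁻, Ka = [H⁺][A⁻]/[HA] = [H⁺]² / ([HA]₀ − [H⁺]) = (1.096e-03)² / (0.071 − 1.096e-03) = 1.72e-05.

K_a = 1.72e-05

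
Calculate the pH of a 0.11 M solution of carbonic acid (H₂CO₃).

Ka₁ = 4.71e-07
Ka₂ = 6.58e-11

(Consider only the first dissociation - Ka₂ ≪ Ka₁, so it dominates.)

First dissociation dominates. From Ka₁ = [H⁺][HA⁻]/[H₂A], x² + Ka₁·x − Ka₁·C = 0 with C = 0.11 M and Ka₁ = 4.71e-07. Solving: [H⁺] = (−Ka₁ + √(Ka₁² + 4·Ka₁·C)) / 2 = 2.2738e-04 M. pH = -log(2.2738e-04) = 3.64.

pH = 3.64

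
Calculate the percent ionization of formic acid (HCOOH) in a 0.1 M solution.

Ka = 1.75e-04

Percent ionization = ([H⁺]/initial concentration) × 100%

Using Ka equilibrium: x² + Ka×x - Ka×C = 0. Solving: [H⁺] = 4.0967e-03. Percent = (4.0967e-03/0.1) × 100

Percent ionization = 4.1%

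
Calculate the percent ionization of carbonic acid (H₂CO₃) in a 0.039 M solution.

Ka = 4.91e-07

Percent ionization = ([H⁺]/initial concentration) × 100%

Using Ka equilibrium: x² + Ka×x - Ka×C = 0. Solving: [H⁺] = 1.3813e-04. Percent = (1.3813e-04/0.039) × 100

Percent ionization = 0.354%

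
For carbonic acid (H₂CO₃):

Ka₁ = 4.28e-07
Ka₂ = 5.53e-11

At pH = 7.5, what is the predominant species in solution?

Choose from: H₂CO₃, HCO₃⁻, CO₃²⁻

pKa₁ = 6.37, pKa₂ = 10.26. For a polyprotic acid the predominant species crosses at each pKa: below pKa_n the protonated form dominates, above it the deprotonated form does. At pH = 7.5, the predominant species is HCO₃⁻.

HCO₃⁻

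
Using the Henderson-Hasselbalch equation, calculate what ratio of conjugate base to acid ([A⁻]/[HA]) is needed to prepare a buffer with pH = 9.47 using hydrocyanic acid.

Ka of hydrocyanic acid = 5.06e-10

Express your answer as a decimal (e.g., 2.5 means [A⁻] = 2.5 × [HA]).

pKa = -log(5.06e-10) = 9.2958. pH = pKa + log([A⁻]/[HA]), so log([A⁻]/[HA]) = pH − pKa = 9.47 − 9.2958 = 0.1742. [A⁻]/[HA] = 10^(0.1742) = 1.49

[A⁻]/[HA] = 1.49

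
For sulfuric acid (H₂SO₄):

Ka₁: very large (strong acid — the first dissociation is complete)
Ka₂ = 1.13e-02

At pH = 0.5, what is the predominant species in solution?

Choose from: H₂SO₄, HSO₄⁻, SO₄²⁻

The first dissociation is complete, so H₂SO₄ itself is never the predominant species in water; pKa₂ = -log(1.13e-02) = 1.95. For a polyprotic acid the predominant species crosses at each pKa: below pKa_n the protonated form dominates, above it the deprotonated form does. At pH = 0.5, the predominant species is HSO₄⁻.

HSO₄⁻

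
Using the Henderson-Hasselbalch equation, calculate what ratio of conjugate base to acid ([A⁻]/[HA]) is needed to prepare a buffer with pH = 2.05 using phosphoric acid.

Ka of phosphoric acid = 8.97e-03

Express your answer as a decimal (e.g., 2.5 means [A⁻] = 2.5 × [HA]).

pKa = -log(8.97e-03) = 2.0472. pH = pKa + log([A⁻]/[HA]), so log([A⁻]/[HA]) = pH − pKa = 2.05 − 2.0472 = 0.0028. [A⁻]/[HA] = 10^(0.0028) = 1.01

[A⁻]/[HA] = 1.01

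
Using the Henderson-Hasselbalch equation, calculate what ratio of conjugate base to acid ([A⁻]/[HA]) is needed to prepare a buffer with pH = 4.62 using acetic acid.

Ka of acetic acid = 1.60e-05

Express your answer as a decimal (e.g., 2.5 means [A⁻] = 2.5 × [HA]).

pKa = -log(1.60e-05) = 4.7959. pH = pKa + log([A⁻]/[HA]), so log([A⁻]/[HA]) = pH − pKa = 4.62 − 4.7959 = -0.1759. [A⁻]/[HA] = 10^(-0.1759) = 0.667

[A⁻]/[HA] = 0.667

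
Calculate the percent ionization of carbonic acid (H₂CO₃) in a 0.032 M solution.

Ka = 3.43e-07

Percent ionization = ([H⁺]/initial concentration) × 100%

Using Ka equilibrium: x² + Ka×x - Ka×C = 0. Solving: [H⁺] = 1.0460e-04. Percent = (1.0460e-04/0.032) × 100

Percent ionization = 0.327%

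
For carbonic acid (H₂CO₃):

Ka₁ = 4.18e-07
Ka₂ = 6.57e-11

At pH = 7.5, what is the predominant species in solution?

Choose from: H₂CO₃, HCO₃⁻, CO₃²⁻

pKa₁ = 6.38, pKa₂ = 10.18. For a polyprotic acid the predominant species crosses at each pKa: below pKa_n the protonated form dominates, above it the deprotonated form does. At pH = 7.5, the predominant species is HCO₃⁻.

HCO₃⁻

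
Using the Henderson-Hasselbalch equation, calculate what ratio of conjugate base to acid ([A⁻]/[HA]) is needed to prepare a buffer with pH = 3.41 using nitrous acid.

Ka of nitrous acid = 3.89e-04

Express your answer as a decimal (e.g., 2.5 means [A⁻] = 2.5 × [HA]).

pKa = -log(3.89e-04) = 3.4101. pH = pKa + log([A⁻]/[HA]), so log([A⁻]/[HA]) = pH − pKa = 3.41 − 3.4101 = -0.0001. [A⁻]/[HA] = 10^(-0.0001) = 1.00

[A⁻]/[HA] = 1.00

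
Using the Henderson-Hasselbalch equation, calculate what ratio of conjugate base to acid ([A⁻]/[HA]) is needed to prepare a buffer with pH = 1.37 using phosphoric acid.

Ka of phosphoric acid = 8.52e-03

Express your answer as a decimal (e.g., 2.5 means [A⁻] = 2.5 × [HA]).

pKa = -log(8.52e-03) = 2.0696. pH = pKa + log([A⁻]/[HA]), so log([A⁻]/[HA]) = pH − pKa = 1.37 − 2.0696 = -0.6996. [A⁻]/[HA] = 10^(-0.6996) = 0.200

[A⁻]/[HA] = 0.200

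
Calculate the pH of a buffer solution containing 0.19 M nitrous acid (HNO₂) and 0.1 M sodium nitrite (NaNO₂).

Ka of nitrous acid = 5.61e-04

pKa = -log(5.61e-04) = 3.25. pH = pKa + log([A⁻]/[HA]) = 3.25 + log(0.1/0.19)

pH = 2.97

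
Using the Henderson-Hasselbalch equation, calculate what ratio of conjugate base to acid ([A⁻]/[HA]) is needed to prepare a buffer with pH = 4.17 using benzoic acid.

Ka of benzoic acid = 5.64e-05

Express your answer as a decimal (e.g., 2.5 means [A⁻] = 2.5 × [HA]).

pKa = -log(5.64e-05) = 4.2487. pH = pKa + log([A⁻]/[HA]), so log([A⁻]/[HA]) = pH − pKa = 4.17 − 4.2487 = -0.0787. [A⁻]/[HA] = 10^(-0.0787) = 0.834

[A⁻]/[HA] = 0.834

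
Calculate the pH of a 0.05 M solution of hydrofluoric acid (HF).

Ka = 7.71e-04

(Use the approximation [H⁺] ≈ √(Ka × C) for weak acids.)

[H⁺] = √(Ka × C) = √(7.71e-04 × 0.05) = 6.2089e-03. pH = -log(6.2089e-03)

pH = 2.21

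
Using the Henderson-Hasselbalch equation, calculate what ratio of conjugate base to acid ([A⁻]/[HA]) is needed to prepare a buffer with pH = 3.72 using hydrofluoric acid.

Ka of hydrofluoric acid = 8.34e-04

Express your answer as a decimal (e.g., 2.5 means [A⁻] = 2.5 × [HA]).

pKa = -log(8.34e-04) = 3.0788. pH = pKa + log([A⁻]/[HA]), so log([A⁻]/[HA]) = pH − pKa = 3.72 − 3.0788 = 0.6412. [A⁻]/[HA] = 10^(0.6412) = 4.38

[A⁻]/[HA] = 4.38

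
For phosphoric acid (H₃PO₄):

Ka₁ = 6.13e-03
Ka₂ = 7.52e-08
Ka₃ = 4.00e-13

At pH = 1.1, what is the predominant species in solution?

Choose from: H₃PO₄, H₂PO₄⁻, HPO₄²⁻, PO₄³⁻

pKa₁ = 2.21, pKa₂ = 7.12, pKa₃ = 12.40. For a polyprotic acid the predominant species crosses at each pKa: below pKa_n the protonated form dominates, above it the deprotonated form does. At pH = 1.1, the predominant species is H₃PO₄.

H₃PO₄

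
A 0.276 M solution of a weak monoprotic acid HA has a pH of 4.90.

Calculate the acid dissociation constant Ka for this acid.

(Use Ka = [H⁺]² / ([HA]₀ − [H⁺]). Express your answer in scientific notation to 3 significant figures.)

[H⁺] = 10^(−pH) = 10^(−4.90) = 1.259e-05 M. For HA ⇌ H⁺ + A⁻, Ka = [H⁺][A⁻]/[HA] = [H⁺]² / ([HA]₀ − [H⁺]) = (1.259e-05)² / (0.276 − 1.259e-05) = 5.74e-10.

K_a = 5.74e-10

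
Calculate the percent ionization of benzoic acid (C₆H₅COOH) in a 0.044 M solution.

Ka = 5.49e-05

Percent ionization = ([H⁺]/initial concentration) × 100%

Using Ka equilibrium: x² + Ka×x - Ka×C = 0. Solving: [H⁺] = 1.5270e-03. Percent = (1.5270e-03/0.044) × 100

Percent ionization = 3.47%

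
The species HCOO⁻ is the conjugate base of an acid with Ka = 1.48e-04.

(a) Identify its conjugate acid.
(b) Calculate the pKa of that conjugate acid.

(a) The conjugate acid is formed by adding one H⁺ to HCOO⁻, giving HCOOH. (b) pKa = -log(Ka) = -log(1.48e-04) = 3.83.

Conjugate acid: HCOOH; pK_a = 3.83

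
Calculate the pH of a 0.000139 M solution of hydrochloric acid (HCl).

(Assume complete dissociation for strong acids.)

[H⁺] = 0.000139 M for strong acid. pH = -log[H⁺] = -log(0.000139)

pH = 3.86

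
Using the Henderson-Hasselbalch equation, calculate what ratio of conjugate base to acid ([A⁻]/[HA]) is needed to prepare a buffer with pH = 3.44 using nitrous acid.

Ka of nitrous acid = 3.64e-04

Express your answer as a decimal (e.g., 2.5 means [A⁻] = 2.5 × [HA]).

pKa = -log(3.64e-04) = 3.4389. pH = pKa + log([A⁻]/[HA]), so log([A⁻]/[HA]) = pH − pKa = 3.44 − 3.4389 = 0.0011. [A⁻]/[HA] = 10^(0.0011) = 1.00

[A⁻]/[HA] = 1.00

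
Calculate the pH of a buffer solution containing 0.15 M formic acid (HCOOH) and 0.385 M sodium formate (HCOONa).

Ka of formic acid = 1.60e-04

pKa = -log(1.60e-04) = 3.80. pH = pKa + log([A⁻]/[HA]) = 3.80 + log(0.385/0.15)

pH = 4.21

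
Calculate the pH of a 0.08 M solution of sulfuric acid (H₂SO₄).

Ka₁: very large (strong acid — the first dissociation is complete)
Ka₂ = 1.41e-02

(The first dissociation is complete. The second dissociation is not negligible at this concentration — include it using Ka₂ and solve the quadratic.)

First dissociation is complete: [H⁺]₀ = [HSO₄⁻]₀ = C = 0.08 M. Second dissociation HSO₄⁻ ⇌ H⁺ + SO₄²⁻: let x = [SO₄²⁻]. Ka₂ = (C + x)·x / (C − x) = 1.41e-02 → x² + (C + Ka₂)·x − Ka₂·C = 0 → x² + 0.09410·x − 1.128e-03 = 0. x = (−0.09410 + √(0.09410² + 4 × 1.128e-03)) / 2 = 1.0757e-02 M. [H⁺] = C + x = 0.08 + 1.0757e-02 = 9.0757e-02 M. pH = -log(9.0757e-02) = 1.04.

pH = 1.04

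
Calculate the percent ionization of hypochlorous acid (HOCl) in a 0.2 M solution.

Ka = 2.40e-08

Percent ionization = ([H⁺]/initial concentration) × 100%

Using Ka equilibrium: x² + Ka×x - Ka×C = 0. Solving: [H⁺] = 6.9270e-05. Percent = (6.9270e-05/0.2) × 100

Percent ionization = 0.0346%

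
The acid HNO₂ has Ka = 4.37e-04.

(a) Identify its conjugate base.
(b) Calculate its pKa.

(a) The conjugate base is formed by removing one H⁺ from HNO₂, giving NO₂⁻. (b) pKa = -log(Ka) = -log(4.37e-04) = 3.36.

Conjugate base: NO₂⁻; pK_a = 3.36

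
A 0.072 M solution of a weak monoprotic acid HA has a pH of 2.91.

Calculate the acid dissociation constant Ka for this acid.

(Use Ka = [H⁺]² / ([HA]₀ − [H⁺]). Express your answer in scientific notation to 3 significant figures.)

[H⁺] = 10^(−pH) = 10^(−2.91) = 1.230e-03 M. For HA ⇌ H⁺ + A⁻, Ka = [H⁺][A⁻]/[HA] = [H⁺]² / ([HA]₀ − [H⁺]) = (1.230e-03)² / (0.072 − 1.230e-03) = 2.14e-05.

K_a = 2.14e-05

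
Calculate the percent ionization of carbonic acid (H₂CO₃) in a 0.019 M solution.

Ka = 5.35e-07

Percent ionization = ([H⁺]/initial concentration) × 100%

Using Ka equilibrium: x² + Ka×x - Ka×C = 0. Solving: [H⁺] = 1.0055e-04. Percent = (1.0055e-04/0.019) × 100

Percent ionization = 0.529%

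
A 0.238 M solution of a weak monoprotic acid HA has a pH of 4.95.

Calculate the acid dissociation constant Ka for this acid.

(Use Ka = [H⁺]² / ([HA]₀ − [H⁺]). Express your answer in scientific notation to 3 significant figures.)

[H⁺] = 10^(−pH) = 10^(−4.95) = 1.122e-05 M. For HA ⇌ H⁺ + A⁻, Ka = [H⁺][A⁻]/[HA] = [H⁺]² / ([HA]₀ − [H⁺]) = (1.122e-05)² / (0.238 − 1.122e-05) = 5.29e-10.

K_a = 5.29e-10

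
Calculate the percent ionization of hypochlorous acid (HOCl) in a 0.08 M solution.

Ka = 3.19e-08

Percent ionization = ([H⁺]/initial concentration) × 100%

Using Ka equilibrium: x² + Ka×x - Ka×C = 0. Solving: [H⁺] = 5.0501e-05. Percent = (5.0501e-05/0.08) × 100

Percent ionization = 0.0631%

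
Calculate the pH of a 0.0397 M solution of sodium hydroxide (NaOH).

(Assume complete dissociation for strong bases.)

[OH⁻] = 0.0397 M for strong base. pOH = -log[OH⁻] = 1.40, pH = 14 - pOH

pH = 12.60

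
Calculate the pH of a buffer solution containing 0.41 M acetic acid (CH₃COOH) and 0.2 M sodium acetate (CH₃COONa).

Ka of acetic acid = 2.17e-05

pKa = -log(2.17e-05) = 4.66. pH = pKa + log([A⁻]/[HA]) = 4.66 + log(0.2/0.41)

pH = 4.35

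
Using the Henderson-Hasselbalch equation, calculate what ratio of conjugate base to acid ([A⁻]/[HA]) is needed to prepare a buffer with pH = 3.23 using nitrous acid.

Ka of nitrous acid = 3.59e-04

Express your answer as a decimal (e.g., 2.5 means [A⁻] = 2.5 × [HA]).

pKa = -log(3.59e-04) = 3.4449. pH = pKa + log([A⁻]/[HA]), so log([A⁻]/[HA]) = pH − pKa = 3.23 − 3.4449 = -0.2149. [A⁻]/[HA] = 10^(-0.2149) = 0.610

[A⁻]/[HA] = 0.610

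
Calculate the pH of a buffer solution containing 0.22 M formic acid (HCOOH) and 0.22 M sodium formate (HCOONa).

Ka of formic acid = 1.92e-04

pKa = -log(1.92e-04) = 3.72. pH = pKa + log([A⁻]/[HA]) = 3.72 + log(0.22/0.22)

pH = 3.72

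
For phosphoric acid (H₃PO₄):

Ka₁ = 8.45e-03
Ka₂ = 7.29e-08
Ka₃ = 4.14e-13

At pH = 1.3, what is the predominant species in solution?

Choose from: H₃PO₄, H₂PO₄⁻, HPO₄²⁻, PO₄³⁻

pKa₁ = 2.07, pKa₂ = 7.14, pKa₃ = 12.38. For a polyprotic acid the predominant species crosses at each pKa: below pKa_n the protonated form dominates, above it the deprotonated form does. At pH = 1.3, the predominant species is H₃PO₄.

H₃PO₄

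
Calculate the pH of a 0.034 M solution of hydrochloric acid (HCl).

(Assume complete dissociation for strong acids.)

[H⁺] = 0.034 M for strong acid. pH = -log[H⁺] = -log(0.034)

pH = 1.47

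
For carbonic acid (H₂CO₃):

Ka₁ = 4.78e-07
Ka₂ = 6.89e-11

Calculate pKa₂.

pKa₂ = -log(Ka₂) = -log(6.89e-11) = 10.16.

pK_{a2} = 10.16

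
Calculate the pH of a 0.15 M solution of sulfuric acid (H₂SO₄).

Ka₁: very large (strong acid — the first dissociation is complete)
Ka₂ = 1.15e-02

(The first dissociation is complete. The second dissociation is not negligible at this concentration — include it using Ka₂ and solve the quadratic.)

First dissociation is complete: [H⁺]₀ = [HSO₄⁻]₀ = C = 0.15 M. Second dissociation HSO₄⁻ ⇌ H⁺ + SO₄²⁻: let x = [SO₄²⁻]. Ka₂ = (C + x)·x / (C − x) = 1.15e-02 → x² + (C + Ka₂)·x − Ka₂·C = 0 → x² + 0.16150·x − 1.725e-03 = 0. x = (−0.16150 + √(0.16150² + 4 × 1.725e-03)) / 2 = 1.0055e-02 M. [H⁺] = C + x = 0.15 + 1.0055e-02 = 1.6006e-01 M. pH = -log(1.6006e-01) = 0.80.

pH = 0.80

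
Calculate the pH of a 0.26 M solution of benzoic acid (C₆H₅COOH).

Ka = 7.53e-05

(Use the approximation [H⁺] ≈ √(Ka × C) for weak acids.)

[H⁺] = √(Ka × C) = √(7.53e-05 × 0.26) = 4.4247e-03. pH = -log(4.4247e-03)

pH = 2.35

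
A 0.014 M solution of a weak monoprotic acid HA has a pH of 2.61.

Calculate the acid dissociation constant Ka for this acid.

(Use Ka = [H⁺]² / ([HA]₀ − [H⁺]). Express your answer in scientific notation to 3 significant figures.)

[H⁺] = 10^(−pH) = 10^(−2.61) = 2.455e-03 M. For HA ⇌ H⁺ + A⁻, Ka = [H⁺][A⁻]/[HA] = [H⁺]² / ([HA]₀ − [H⁺]) = (2.455e-03)² / (0.014 − 2.455e-03) = 5.22e-04.

K_a = 5.22e-04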